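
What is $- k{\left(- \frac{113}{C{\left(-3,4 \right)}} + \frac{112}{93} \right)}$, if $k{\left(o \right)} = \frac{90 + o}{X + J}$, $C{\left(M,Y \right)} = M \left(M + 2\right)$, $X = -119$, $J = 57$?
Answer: $\frac{4979}{5766} \approx 0.86351$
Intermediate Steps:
$C{\left(M,Y \right)} = M \left(2 + M\right)$
$k{\left(o \right)} = - \frac{45}{31} - \frac{o}{62}$ ($k{\left(o \right)} = \frac{90 + o}{-119 + 57} = \frac{90 + o}{-62} = \left(90 + o\right) \left(- \frac{1}{62}\right) = - \frac{45}{31} - \frac{o}{62}$)
$- k{\left(- \frac{113}{C{\left(-3,4 \right)}} + \frac{112}{93} \right)} = - (- \frac{45}{31} - \frac{- \frac{113}{\left(-3\right) \left(2 - 3\right)} + \frac{112}{93}}{62}) = - (- \frac{45}{31} - \frac{- \frac{113}{\left(-3\right) \left(-1\right)} + 112 \cdot \frac{1}{93}}{62}) = - (- \frac{45}{31} - \frac{- \frac{113}{3} + \frac{112}{93}}{62}) = - (- \frac{45}{31} - - \frac{3391}{5766}) = - (- \frac{45}{31} + \frac{3391}{5766}) = \left(-1\right) \left(- \frac{4979}{5766}\right) = \frac{4979}{5766}$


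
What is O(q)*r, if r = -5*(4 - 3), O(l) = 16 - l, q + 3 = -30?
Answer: -245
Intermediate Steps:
q = -33 (q = -3 - 30 = -33)
r = -5 (r = -5*1 = -5)
O(q)*r = (16 - 1*(-33))*(-5) = (16 + 33)*(-5) = 49*(-5) = -245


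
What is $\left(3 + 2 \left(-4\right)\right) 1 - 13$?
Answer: $-18$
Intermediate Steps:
$\left(3 + 2 \left(-4\right)\right) 1 - 13 = \left(3 - 8\right) 1 - 13 = \left(-5\right) 1 - 13 = -5 - 13 = -18$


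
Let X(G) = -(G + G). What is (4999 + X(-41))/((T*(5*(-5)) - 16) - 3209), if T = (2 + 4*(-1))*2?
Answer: -5081/3125 ≈ -1.6259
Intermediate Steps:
T = -4 (T = (2 - 4)*2 = -2*2 = -4)
X(G) = -2*G
(4999 + X(-41))/((T*(5*(-5)) - 16) - 3209) = (4999 - 2*(-41))/((-20*(-5) - 16) - 3209) = (4999 + 82)/((-4*(-25) - 16) - 3209) = 5081/((100 - 16) - 3209) = 5081/(84 - 3209) = 5081/(-3125) = 5081*(-1/3125) = -5081/3125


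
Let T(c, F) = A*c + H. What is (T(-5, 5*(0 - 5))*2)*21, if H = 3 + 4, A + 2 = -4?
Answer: 1554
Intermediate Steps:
A = -6 (A = -2 - 4 = -6)
H = 7
T(c, F) = 7 - 6*c (T(c, F) = -6*c + 7 = 7 - 6*c)
(T(-5, 5*(0 - 5))*2)*21 = ((7 - 6*(-5))*2)*21 = ((7 + 30)*2)*21 = (37*2)*21 = 74*21 = 1554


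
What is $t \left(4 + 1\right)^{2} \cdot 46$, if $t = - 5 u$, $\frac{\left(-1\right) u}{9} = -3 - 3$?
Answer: $-310500$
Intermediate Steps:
$u = 54$ ($u = - 9 \left(-3 - 3\right) = \left(-9\right) \left(-6\right) = 54$)
$t = -270$ ($t = \left(-5\right) 54 = -270$)
$t \left(4 + 1\right)^{2} \cdot 46 = - 270 \left(4 + 1\right)^{2} \cdot 46 = - 270 \cdot 5^{2} \cdot 46 = \left(-270\right) 25 \cdot 46 = \left(-6750\right) 46 = -310500$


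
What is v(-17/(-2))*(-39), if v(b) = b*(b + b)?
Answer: -11271/2 ≈ -5635.5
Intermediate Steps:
v(b) = 2*b² (v(b) = b*(2*b) = 2*b²)
v(-17/(-2))*(-39) = (2*(-17/(-2))²)*(-39) = (2*(-17*(-½))²)*(-39) = (2*(17/2)²)*(-39) = (2*(289/4))*(-39) = (289/2)*(-39) = -11271/2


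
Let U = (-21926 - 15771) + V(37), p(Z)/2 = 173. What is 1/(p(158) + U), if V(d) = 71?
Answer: -1/37280 ≈ -2.6824e-5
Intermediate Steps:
p(Z) = 346 (p(Z) = 2*173 = 346)
U = -37626 (U = (-21926 - 15771) + 71 = -37697 + 71 = -37626)
1/(p(158) + U) = 1/(346 - 37626) = 1/(-37280) = -1/37280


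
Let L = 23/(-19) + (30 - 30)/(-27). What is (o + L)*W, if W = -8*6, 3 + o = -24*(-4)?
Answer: -83712/19 ≈ -4405.9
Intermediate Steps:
o = 93 (o = -3 - 24*(-4) = -3 + 96 = 93)
L = -23/19 (L = 23*(-1/19) + 0*(-1/27) = -23/19 + 0 = -23/19 ≈ -1.2105)
W = -48
(o + L)*W = (93 - 23/19)*(-48) = (1744/19)*(-48) = -83712/19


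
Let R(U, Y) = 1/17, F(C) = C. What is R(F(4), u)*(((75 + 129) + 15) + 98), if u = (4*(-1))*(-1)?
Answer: 317/17 ≈ 18.647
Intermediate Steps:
u = 4 (u = -4*(-1) = 4)
R(U, Y) = 1/17
R(F(4), u)*(((75 + 129) + 15) + 98) = (((75 + 129) + 15) + 98)/17 = ((204 + 15) + 98)/17 = (219 + 98)/17 = (1/17)*317 = 317/17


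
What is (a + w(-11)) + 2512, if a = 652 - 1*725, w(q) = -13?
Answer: 2426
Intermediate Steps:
a = -73 (a = 652 - 725 = -73)
(a + w(-11)) + 2512 = (-73 - 13) + 2512 = -86 + 2512 = 2426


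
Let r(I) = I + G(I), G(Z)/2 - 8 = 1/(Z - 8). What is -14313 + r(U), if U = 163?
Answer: -2190768/155 ≈ -14134.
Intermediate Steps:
G(Z) = 16 + 2/(-8 + Z) (G(Z) = 16 + 2/(Z - 8) = 16 + 2/(-8 + Z))
r(I) = I + 2*(-63 + 8*I)/(-8 + I)
-14313 + r(U) = -14313 + (-126 + 163² + 8*163)/(-8 + 163) = -14313 + (-126 + 26569 + 1304)/155 = -14313 + (1/155)*27747 = -14313 + 27747/155 = -2190768/155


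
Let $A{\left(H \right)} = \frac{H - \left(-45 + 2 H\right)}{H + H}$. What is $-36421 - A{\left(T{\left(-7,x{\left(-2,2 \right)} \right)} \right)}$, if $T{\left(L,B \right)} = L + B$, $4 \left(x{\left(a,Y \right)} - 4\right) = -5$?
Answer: $- \frac{1238117}{34} \approx -36415.0$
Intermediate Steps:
$x{\left(a,Y \right)} = \frac{11}{4}$ ($x{\left(a,Y \right)} = 4 + \frac{1}{4} \left(-5\right) = 4 - \frac{5}{4} = \frac{11}{4}$)
$T{\left(L,B \right)} = B + L$
$A{\left(H \right)} = \frac{45 - H}{2 H}$ ($A{\left(H \right)} = \frac{H - \left(-45 + 2 H\right)}{2 H} = \left(45 - H\right) \frac{1}{2 H} = \frac{45 - H}{2 H}$)
$-36421 - A{\left(T{\left(-7,x{\left(-2,2 \right)} \right)} \right)} = -36421 - \frac{45 - \left(\frac{11}{4} - 7\right)}{2 \left(\frac{11}{4} - 7\right)} = -36421 - \frac{45 - - \frac{17}{4}}{2 \left(- \frac{17}{4}\right)} = -36421 - \frac{1}{2} \left(- \frac{4}{17}\right) \left(45 + \frac{17}{4}\right) = -36421 - \frac{1}{2} \left(- \frac{4}{17}\right) \frac{197}{4} = -36421 - - \frac{197}{34} = -36421 + \frac{197}{34} = - \frac{1238117}{34}$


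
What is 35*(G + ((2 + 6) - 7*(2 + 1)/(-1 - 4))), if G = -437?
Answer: -14868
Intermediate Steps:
35*(G + ((2 + 6) - 7*(2 + 1)/(-1 - 4))) = 35*(-437 + ((2 + 6) - 7*(2 + 1)/(-1 - 4))) = 35*(-437 + (8 - 21/(-5))) = 35*(-437 + (8 - 21*(-1)/5)) = 35*(-437 + (8 - 7*(-⅗))) = 35*(-437 + (8 + 21/5)) = 35*(-437 + 61/5) = 35*(-2124/5) = -14868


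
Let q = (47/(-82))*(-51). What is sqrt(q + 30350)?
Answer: sqrt(204269954)/82 ≈ 174.30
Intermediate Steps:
q = 2397/82 (q = (47*(-1/82))*(-51) = -47/82*(-51) = 2397/82 ≈ 29.232)
sqrt(q + 30350) = sqrt(2397/82 + 30350) = sqrt(2491097/82) = sqrt(204269954)/82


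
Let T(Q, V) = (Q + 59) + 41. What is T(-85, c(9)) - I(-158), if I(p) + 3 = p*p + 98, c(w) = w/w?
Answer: -25044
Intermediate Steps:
c(w) = 1
T(Q, V) = 100 + Q (T(Q, V) = (59 + Q) + 41 = 100 + Q)
I(p) = 95 + p**2 (I(p) = -3 + (p*p + 98) = -3 + (p**2 + 98) = -3 + (98 + p**2) = 95 + p**2)
T(-85, c(9)) - I(-158) = (100 - 85) - (95 + (-158)**2) = 15 - (95 + 24964) = 15 - 1*25059 = 15 - 25059 = -25044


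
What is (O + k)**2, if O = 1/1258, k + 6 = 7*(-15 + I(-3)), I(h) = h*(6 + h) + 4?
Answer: 33733566889/1582564 ≈ 21316.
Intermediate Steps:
I(h) = 4 + h*(6 + h)
k = -146 (k = -6 + 7*(-15 + (4 + (-3)**2 + 6*(-3))) = -6 + 7*(-15 + (4 + 9 - 18)) = -6 + 7*(-15 - 5) = -6 + 7*(-20) = -6 - 140 = -146)
O = 1/1258 ≈ 0.00079491
(O + k)**2 = (1/1258 - 146)**2 = (-183667/1258)**2 = 33733566889/1582564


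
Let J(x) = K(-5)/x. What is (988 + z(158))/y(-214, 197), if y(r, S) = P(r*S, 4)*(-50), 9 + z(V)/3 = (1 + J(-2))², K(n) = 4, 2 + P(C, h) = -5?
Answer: 482/175 ≈ 2.7543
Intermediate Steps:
P(C, h) = -7 (P(C, h) = -2 - 5 = -7)
J(x) = 4/x
z(V) = -24 (z(V) = -27 + 3*(1 + 4/(-2))² = -27 + 3*(1 + 4*(-½))² = -27 + 3*(1 - 2)² = -27 + 3*(-1)² = -27 + 3*1 = -27 + 3 = -24)
y(r, S) = 350 (y(r, S) = -7*(-50) = 350)
(988 + z(158))/y(-214, 197) = (988 - 24)/350 = 964*(1/350) = 482/175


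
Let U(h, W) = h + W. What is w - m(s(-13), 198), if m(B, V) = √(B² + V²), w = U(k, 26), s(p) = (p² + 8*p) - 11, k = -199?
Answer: -173 - 18*√130 ≈ -378.23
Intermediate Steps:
U(h, W) = W + h
s(p) = -11 + p² + 8*p
w = -173 (w = 26 - 199 = -173)
w - m(s(-13), 198) = -173 - √((-11 + (-13)² + 8*(-13))² + 198²) = -173 - √((-11 + 169 - 104)² + 39204) = -173 - √(54² + 39204) = -173 - √(2916 + 39204) = -173 - √42120 = -173 - 18*√130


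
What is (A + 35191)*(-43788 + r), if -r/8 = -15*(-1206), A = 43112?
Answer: -14760741924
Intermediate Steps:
r = -144720 (r = -(-120)*(-1206) = -8*18090 = -144720)
(A + 35191)*(-43788 + r) = (43112 + 35191)*(-43788 - 144720) = 78303*(-188508) = -14760741924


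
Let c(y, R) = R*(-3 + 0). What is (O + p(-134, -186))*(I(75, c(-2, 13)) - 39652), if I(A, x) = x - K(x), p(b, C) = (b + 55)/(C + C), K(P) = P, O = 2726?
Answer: -10053278863/93 ≈ -1.0810e+8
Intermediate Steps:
c(y, R) = -3*R (c(y, R) = R*(-3) = -3*R)
p(b, C) = (55 + b)/(2*C) (p(b, C) = (55 + b)/((2*C)) = (55 + b)*(1/(2*C)) = (55 + b)/(2*C))
I(A, x) = 0 (I(A, x) = x - x = 0)
(O + p(-134, -186))*(I(75, c(-2, 13)) - 39652) = (2726 + (½)*(55 - 134)/(-186))*(0 - 39652) = (2726 + (½)*(-1/186)*(-79))*(-39652) = (2726 + 79/372)*(-39652) = (1014151/372)*(-39652) = -10053278863/93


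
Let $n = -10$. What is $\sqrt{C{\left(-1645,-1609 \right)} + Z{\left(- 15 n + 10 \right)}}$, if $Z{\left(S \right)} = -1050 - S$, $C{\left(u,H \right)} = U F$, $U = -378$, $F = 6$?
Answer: $i \sqrt{3478} \approx 58.975 i$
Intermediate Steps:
$C{\left(u,H \right)} = -2268$ ($C{\left(u,H \right)} = \left(-378\right) 6 = -2268$)
$\sqrt{C{\left(-1645,-1609 \right)} + Z{\left(- 15 n + 10 \right)}} = \sqrt{-2268 - \left(1060 + 150\right)} = \sqrt{-2268 - 1210} = \sqrt{-3478} = i \sqrt{3478}$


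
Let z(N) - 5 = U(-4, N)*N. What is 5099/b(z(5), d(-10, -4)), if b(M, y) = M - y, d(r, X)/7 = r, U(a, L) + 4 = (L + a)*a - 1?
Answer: 5099/30 ≈ 169.97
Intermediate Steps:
U(a, L) = -5 + a*(L + a) (U(a, L) = -4 + ((L + a)*a - 1) = -4 + (a*(L + a) - 1) = -4 + (-1 + a*(L + a)) = -5 + a*(L + a))
d(r, X) = 7*r
z(N) = 5 + N*(11 - 4*N) (z(N) = 5 + (-5 + (-4)**2 + N*(-4))*N = 5 + (-5 + 16 - 4*N)*N = 5 + (11 - 4*N)*N = 5 + N*(11 - 4*N))
5099/b(z(5), d(-10, -4)) = 5099/((5 + 5*(11 - 4*5)) - 7*(-10)) = 5099/((5 + 5*(11 - 20)) - 1*(-70)) = 5099/((5 + 5*(-9)) + 70) = 5099/((5 - 45) + 70) = 5099/(-40 + 70) = 5099/30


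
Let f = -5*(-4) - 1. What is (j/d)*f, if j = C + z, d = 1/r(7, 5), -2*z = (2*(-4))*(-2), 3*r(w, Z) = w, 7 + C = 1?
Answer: -1862/3 ≈ -620.67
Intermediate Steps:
C = -6 (C = -7 + 1 = -6)
r(w, Z) = w/3
z = -8 (z = -2*(-4)*(-2)/2 = -(-4)*(-2) = -1/2*16 = -8)
d = 3/7 (d = 1/((1/3)*7) = 1/(7/3) = 3/7 ≈ 0.42857)
f = 19 (f = 20 - 1 = 19)
j = -14 (j = -6 - 8 = -14)
(j/d)*f = -14/3/7*19 = -14*7/3*19 = -98/3*19 = -1862/3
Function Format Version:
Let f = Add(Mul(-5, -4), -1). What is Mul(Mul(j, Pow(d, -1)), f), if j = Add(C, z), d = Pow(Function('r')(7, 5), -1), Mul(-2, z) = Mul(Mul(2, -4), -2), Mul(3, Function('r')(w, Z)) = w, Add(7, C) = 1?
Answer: Rational(-1862, 3) ≈ -620.67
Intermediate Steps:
C = -6 (C = Add(-7, 1) = -6)
Function('r')(w, Z) = Mul(Rational(1, 3), w)
z = -8 (z = Mul(Rational(-1, 2), Mul(Mul(2, -4), -2)) = Mul(Rational(-1, 2), Mul(-8, -2)) = Mul(Rational(-1, 2), 16) = -8)
d = Rational(3, 7) (d = Pow(Mul(Rational(1, 3), 7), -1) = Pow(Rational(7, 3), -1) = Rational(3, 7) ≈ 0.42857)
f = 19 (f = Add(20, -1) = 19)
j = -14 (j = Add(-6, -8) = -14)
Mul(Mul(j, Pow(d, -1)), f) = Mul(Mul(-14, Pow(Rational(3, 7), -1)), 19) = Mul(Mul(-14, Rational(7, 3)), 19) = Mul(Rational(-98, 3), 19) = Rational(-1862, 3)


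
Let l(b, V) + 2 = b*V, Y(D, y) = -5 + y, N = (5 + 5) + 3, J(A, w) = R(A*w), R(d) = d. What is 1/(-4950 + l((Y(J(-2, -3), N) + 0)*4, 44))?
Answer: -1/3544 ≈ -0.00028217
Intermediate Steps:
J(A, w) = A*w
N = 13 (N = 10 + 3 = 13)
l(b, V) = -2 + V*b (l(b, V) = -2 + b*V = -2 + V*b)
1/(-4950 + l((Y(J(-2, -3), N) + 0)*4, 44)) = 1/(-4950 + (-2 + 44*(((-5 + 13) + 0)*4))) = 1/(-4950 + (-2 + 44*((8 + 0)*4))) = 1/(-4950 + (-2 + 44*(8*4))) = 1/(-4950 + (-2 + 44*32)) = 1/(-4950 + (-2 + 1408)) = 1/(-4950 + 1406) = 1/(-3544) = -1/3544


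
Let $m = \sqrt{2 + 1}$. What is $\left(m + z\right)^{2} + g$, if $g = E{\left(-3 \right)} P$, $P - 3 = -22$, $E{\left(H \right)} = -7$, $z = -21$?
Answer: $577 - 42 \sqrt{3} \approx 504.25$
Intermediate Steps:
$P = -19$ ($P = 3 - 22 = -19$)
$m = \sqrt{3} \approx 1.732$
$g = 133$ ($g = \left(-7\right) \left(-19\right) = 133$)
$\left(m + z\right)^{2} + g = \left(\sqrt{3} - 21\right)^{2} + 133 = \left(-21 + \sqrt{3}\right)^{2} + 133 = 133 + \left(-21 + \sqrt{3}\right)^{2}$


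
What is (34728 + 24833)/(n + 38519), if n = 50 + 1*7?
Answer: 59561/38576 ≈ 1.5440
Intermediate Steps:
n = 57 (n = 50 + 7 = 57)
(34728 + 24833)/(n + 38519) = (34728 + 24833)/(57 + 38519) = 59561/38576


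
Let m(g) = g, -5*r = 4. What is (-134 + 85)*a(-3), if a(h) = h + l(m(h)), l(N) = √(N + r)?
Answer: 147 - 49*I*√95/5 ≈ 147.0 - 95.519*I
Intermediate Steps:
r = -⅘ (r = -⅕*4 = -⅘ ≈ -0.80000)
l(N) = √(-⅘ + N) (l(N) = √(N - ⅘) = √(-⅘ + N))
a(h) = h + √(-20 + 25*h)/5
(-134 + 85)*a(-3) = (-134 + 85)*(-3 + √(-20 + 25*(-3))/5) = -49*(-3 + √(-20 - 75)/5) = -49*(-3 + √(-95)/5) = -49*(-3 + (I*√95)/5) = -49*(-3 + I*√95/5) = 147 - 49*I*√95/5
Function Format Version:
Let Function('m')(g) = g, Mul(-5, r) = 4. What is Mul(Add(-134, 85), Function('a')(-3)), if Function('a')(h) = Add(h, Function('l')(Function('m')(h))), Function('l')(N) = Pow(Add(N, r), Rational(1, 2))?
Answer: Add(147, Mul(Rational(-49, 5), I, Pow(95, Rational(1, 2)))) ≈ Add(147.00, Mul(-95.519, I))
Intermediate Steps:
r = Rational(-4, 5) (r = Mul(Rational(-1, 5), 4) = Rational(-4, 5) ≈ -0.80000)
Function('l')(N) = Pow(Add(Rational(-4, 5), N), Rational(1, 2)) (Function('l')(N) = Pow(Add(N, Rational(-4, 5)), Rational(1, 2)) = Pow(Add(Rational(-4, 5), N), Rational(1, 2)))
Function('a')(h) = Add(h, Mul(Rational(1, 5), Pow(Add(-20, Mul(25, h)), Rational(1, 2))))
Mul(Add(-134, 85), Function('a')(-3)) = Mul(Add(-134, 85), Add(-3, Mul(Rational(1, 5), Pow(Add(-20, Mul(25, -3)), Rational(1, 2))))) = Mul(-49, Add(-3, Mul(Rational(1, 5), Pow(Add(-20, -75), Rational(1, 2))))) = Mul(-49, Add(-3, Mul(Rational(1, 5), Pow(-95, Rational(1, 2))))) = Mul(-49, Add(-3, Mul(Rational(1, 5), Mul(I, Pow(95, Rational(1, 2)))))) = Mul(-49, Add(-3, Mul(Rational(1, 5), I, Pow(95, Rational(1, 2))))) = Add(147, Mul(Rational(-49, 5), I, Pow(95, Rational(1, 2))))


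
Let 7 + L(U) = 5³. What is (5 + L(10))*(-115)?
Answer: -14145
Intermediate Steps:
L(U) = 118 (L(U) = -7 + 5³ = -7 + 125 = 118)
(5 + L(10))*(-115) = (5 + 118)*(-115) = 123*(-115) = -14145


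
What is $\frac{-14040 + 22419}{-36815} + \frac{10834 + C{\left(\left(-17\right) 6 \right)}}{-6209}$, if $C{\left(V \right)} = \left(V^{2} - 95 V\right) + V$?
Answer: $- \frac{1186884401}{228584335} \approx -5.1923$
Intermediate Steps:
$C{\left(V \right)} = V^{2} - 94 V$
$\frac{-14040 + 22419}{-36815} + \frac{10834 + C{\left(\left(-17\right) 6 \right)}}{-6209} = \frac{-14040 + 22419}{-36815} + \frac{10834 + \left(-17\right) 6 \left(-94 - 102\right)}{-6209} = 8379 \left(- \frac{1}{36815}\right) + \left(10834 - 102 \left(-94 - 102\right)\right) \left(- \frac{1}{6209}\right) = - \frac{8379}{36815} + \left(10834 - -19992\right) \left(- \frac{1}{6209}\right) = - \frac{8379}{36815} + \left(10834 + 19992\right) \left(- \frac{1}{6209}\right) = - \frac{8379}{36815} + 30826 \left(- \frac{1}{6209}\right) = - \frac{8379}{36815} - \frac{30826}{6209} = - \frac{1186884401}{228584335}$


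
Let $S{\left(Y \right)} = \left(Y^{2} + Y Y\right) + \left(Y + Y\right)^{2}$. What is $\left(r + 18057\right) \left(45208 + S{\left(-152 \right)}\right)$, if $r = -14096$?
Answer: $728158552$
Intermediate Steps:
$S{\left(Y \right)} = 6 Y^{2}$ ($S{\left(Y \right)} = \left(Y^{2} + Y^{2}\right) + \left(2 Y\right)^{2} = 2 Y^{2} + 4 Y^{2} = 6 Y^{2}$)
$\left(r + 18057\right) \left(45208 + S{\left(-152 \right)}\right) = \left(-14096 + 18057\right) \left(45208 + 6 \left(-152\right)^{2}\right) = 3961 \left(45208 + 6 \cdot 23104\right) = 3961 \left(45208 + 138624\right) = 3961 \cdot 183832 = 728158552$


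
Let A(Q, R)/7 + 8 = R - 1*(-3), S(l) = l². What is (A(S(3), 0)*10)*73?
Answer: -25550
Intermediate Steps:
A(Q, R) = -35 + 7*R (A(Q, R) = -56 + 7*(R - 1*(-3)) = -56 + 7*(R + 3) = -56 + 7*(3 + R) = -56 + (21 + 7*R) = -35 + 7*R)
(A(S(3), 0)*10)*73 = ((-35 + 7*0)*10)*73 = ((-35 + 0)*10)*73 = -35*10*73 = -350*73 = -25550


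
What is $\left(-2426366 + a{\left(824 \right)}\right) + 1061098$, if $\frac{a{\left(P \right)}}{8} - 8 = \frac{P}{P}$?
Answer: $-1365196$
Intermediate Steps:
$a{\left(P \right)} = 72$ ($a{\left(P \right)} = 64 + 8 \frac{P}{P} = 64 + 8 \cdot 1 = 64 + 8 = 72$)
$\left(-2426366 + a{\left(824 \right)}\right) + 1061098 = \left(-2426366 + 72\right) + 1061098 = -2426294 + 1061098 = -1365196$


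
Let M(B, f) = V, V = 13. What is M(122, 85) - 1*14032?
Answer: -14019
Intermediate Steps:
M(B, f) = 13
M(122, 85) - 1*14032 = 13 - 1*14032 = 13 - 14032 = -14019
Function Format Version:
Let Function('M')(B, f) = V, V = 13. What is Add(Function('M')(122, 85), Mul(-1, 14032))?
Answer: -14019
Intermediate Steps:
Function('M')(B, f) = 13
Add(Function('M')(122, 85), Mul(-1, 14032)) = Add(13, Mul(-1, 14032)) = Add(13, -14032) = -14019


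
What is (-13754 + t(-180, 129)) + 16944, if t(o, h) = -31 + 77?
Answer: 3236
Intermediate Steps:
t(o, h) = 46
(-13754 + t(-180, 129)) + 16944 = (-13754 + 46) + 16944 = -13708 + 16944 = 3236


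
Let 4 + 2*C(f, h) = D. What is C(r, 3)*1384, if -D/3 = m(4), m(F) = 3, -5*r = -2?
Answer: -8996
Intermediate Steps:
r = 2/5 (r = -1/5*(-2) = 2/5 ≈ 0.40000)
D = -9 (D = -3*3 = -9)
C(f, h) = -13/2 (C(f, h) = -2 + (1/2)*(-9) = -2 - 9/2 = -13/2)
C(r, 3)*1384 = -13/2*1384 = -8996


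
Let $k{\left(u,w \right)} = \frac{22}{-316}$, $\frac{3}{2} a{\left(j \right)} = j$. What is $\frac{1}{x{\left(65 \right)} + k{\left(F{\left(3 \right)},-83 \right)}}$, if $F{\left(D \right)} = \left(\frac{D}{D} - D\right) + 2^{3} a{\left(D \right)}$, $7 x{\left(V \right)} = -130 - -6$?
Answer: $- \frac{1106}{19669} \approx -0.056231$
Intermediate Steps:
$a{\left(j \right)} = \frac{2 j}{3}$
$x{\left(V \right)} = - \frac{124}{7}$ ($x{\left(V \right)} = \frac{-130 - -6}{7} = \frac{-130 + 6}{7} = \frac{1}{7} \left(-124\right) = - \frac{124}{7}$)
$F{\left(D \right)} = 1 + \frac{13 D}{3}$ ($F{\left(D \right)} = \left(\frac{D}{D} - D\right) + 2^{3} \frac{2 D}{3} = \left(1 - D\right) + 8 \frac{2 D}{3} = \left(1 - D\right) + \frac{16 D}{3} = 1 + \frac{13 D}{3}$)
$k{\left(u,w \right)} = - \frac{11}{158}$ ($k{\left(u,w \right)} = 22 \left(- \frac{1}{316}\right) = - \frac{11}{158}$)
$\frac{1}{x{\left(65 \right)} + k{\left(F{\left(3 \right)},-83 \right)}} = \frac{1}{- \frac{124}{7} - \frac{11}{158}} = \frac{1}{- \frac{19669}{1106}} = - \frac{1106}{19669}$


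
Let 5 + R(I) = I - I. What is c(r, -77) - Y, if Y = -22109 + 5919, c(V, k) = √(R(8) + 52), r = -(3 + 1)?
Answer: 16190 + √47 ≈ 16197.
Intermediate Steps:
R(I) = -5 (R(I) = -5 + (I - I) = -5 + 0 = -5)
r = -4 (r = -1*4 = -4)
c(V, k) = √47 (c(V, k) = √(-5 + 52) = √47)
Y = -16190
c(r, -77) - Y = √47 - 1*(-16190) = √47 + 16190 = 16190 + √47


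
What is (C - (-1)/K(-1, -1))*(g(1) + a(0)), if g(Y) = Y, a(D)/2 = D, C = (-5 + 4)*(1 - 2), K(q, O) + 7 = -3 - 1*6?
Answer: 15/16 ≈ 0.93750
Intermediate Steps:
K(q, O) = -16 (K(q, O) = -7 + (-3 - 1*6) = -7 + (-3 - 6) = -7 - 9 = -16)
C = 1 (C = -1*(-1) = 1)
a(D) = 2*D
(C - (-1)/K(-1, -1))*(g(1) + a(0)) = (1 - (-1)/(-16))*(1 + 2*0) = (1 - (-1)*(-1)/16)*(1 + 0) = (1 - 1*1/16)*1 = (1 - 1/16)*1 = (15/16)*1 = 15/16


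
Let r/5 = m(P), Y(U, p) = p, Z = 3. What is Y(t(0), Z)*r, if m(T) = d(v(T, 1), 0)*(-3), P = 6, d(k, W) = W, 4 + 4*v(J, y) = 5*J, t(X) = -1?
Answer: 0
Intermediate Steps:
v(J, y) = -1 + 5*J/4 (v(J, y) = -1 + (5*J)/4 = -1 + 5*J/4)
m(T) = 0 (m(T) = 0*(-3) = 0)
r = 0 (r = 5*0 = 0)
Y(t(0), Z)*r = 3*0 = 0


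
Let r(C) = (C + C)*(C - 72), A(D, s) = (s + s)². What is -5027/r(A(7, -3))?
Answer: 5027/2592 ≈ 1.9394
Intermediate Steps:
A(D, s) = 4*s² (A(D, s) = (2*s)² = 4*s²)
r(C) = 2*C*(-72 + C) (r(C) = (2*C)*(-72 + C) = 2*C*(-72 + C))
-5027/r(A(7, -3)) = -5027*1/(72*(-72 + 4*(-3)²)) = -5027*1/(72*(-72 + 4*9)) = -5027*1/(72*(-72 + 36)) = -5027/(2*36*(-36)) = -5027/(-2592) = -5027*(-1/2592) = 5027/2592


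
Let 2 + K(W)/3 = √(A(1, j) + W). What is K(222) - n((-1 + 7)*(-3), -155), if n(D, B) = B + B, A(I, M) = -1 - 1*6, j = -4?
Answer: 304 + 3*√215 ≈ 347.99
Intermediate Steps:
A(I, M) = -7 (A(I, M) = -1 - 6 = -7)
K(W) = -6 + 3*√(-7 + W)
n(D, B) = 2*B
K(222) - n((-1 + 7)*(-3), -155) = (-6 + 3*√(-7 + 222)) - 2*(-155) = (-6 + 3*√215) - 1*(-310) = (-6 + 3*√215) + 310 = 304 + 3*√215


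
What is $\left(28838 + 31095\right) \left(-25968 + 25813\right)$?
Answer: $-9289615$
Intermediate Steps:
$\left(28838 + 31095\right) \left(-25968 + 25813\right) = 59933 \left(-155\right) = -9289615$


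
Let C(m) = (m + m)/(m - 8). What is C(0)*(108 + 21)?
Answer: 0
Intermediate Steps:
C(m) = 2*m/(-8 + m) (C(m) = (2*m)/(-8 + m) = 2*m/(-8 + m))
C(0)*(108 + 21) = (2*0/(-8 + 0))*(108 + 21) = (2*0/(-8))*129 = (2*0*(-⅛))*129 = 0*129 = 0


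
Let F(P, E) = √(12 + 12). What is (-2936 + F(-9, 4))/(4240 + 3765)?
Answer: -2936/8005 + 2*√6/8005 ≈ -0.36616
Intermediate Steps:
F(P, E) = 2*√6 (F(P, E) = √24 = 2*√6)
(-2936 + F(-9, 4))/(4240 + 3765) = (-2936 + 2*√6)/(4240 + 3765) = (-2936 + 2*√6)/8005 = (-2936 + 2*√6)*(1/8005) = -2936/8005 + 2*√6/8005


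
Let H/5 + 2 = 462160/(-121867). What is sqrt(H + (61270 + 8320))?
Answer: 2*sqrt(258272582594255)/121867 ≈ 263.74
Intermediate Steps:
H = -3529470/121867 (H = -10 + 5*(462160/(-121867)) = -10 + 5*(462160*(-1/121867)) = -10 + 5*(-462160/121867) = -10 - 2310800/121867 = -3529470/121867 ≈ -28.962)
sqrt(H + (61270 + 8320)) = sqrt(-3529470/121867 + (61270 + 8320)) = sqrt(-3529470/121867 + 69590) = sqrt(8477195060/121867) = 2*sqrt(258272582594255)/121867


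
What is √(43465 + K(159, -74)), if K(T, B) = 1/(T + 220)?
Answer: 2*√1560839111/379 ≈ 208.48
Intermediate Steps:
K(T, B) = 1/(220 + T)
√(43465 + K(159, -74)) = √(43465 + 1/(220 + 159)) = √(43465 + 1/379) = √(16473236/379) = 2*√1560839111/379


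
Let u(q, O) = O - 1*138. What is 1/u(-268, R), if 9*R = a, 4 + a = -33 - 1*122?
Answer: -3/467 ≈ -0.0064240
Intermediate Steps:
a = -159 (a = -4 + (-33 - 1*122) = -4 + (-33 - 122) = -4 - 155 = -159)
R = -53/3 (R = (1/9)*(-159) = -53/3 ≈ -17.667)
u(q, O) = -138 + O (u(q, O) = O - 138 = -138 + O)
1/u(-268, R) = 1/(-138 - 53/3) = 1/(-467/3) = -3/467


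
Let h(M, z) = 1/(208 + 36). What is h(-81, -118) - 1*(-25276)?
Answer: 6167345/244 ≈ 25276.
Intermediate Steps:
h(M, z) = 1/244
h(-81, -118) - 1*(-25276) = 1/244 - 1*(-25276) = 1/244 + 25276 = 6167345/244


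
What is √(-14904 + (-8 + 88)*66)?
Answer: 2*I*√2406 ≈ 98.102*I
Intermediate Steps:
√(-14904 + (-8 + 88)*66) = √(-14904 + 80*66) = √(-14904 + 5280) = √(-9624) = 2*I*√2406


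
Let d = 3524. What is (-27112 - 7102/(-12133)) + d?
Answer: -286186102/12133 ≈ -23587.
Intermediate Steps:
(-27112 - 7102/(-12133)) + d = (-27112 - 7102/(-12133)) + 3524 = (-27112 - 7102*(-1/12133)) + 3524 = (-27112 + 7102/12133) + 3524 = -328942794/12133 + 3524 = -286186102/12133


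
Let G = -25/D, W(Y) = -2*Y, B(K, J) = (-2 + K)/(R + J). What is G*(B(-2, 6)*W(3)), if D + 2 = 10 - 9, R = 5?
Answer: 600/11 ≈ 54.545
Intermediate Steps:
B(K, J) = (-2 + K)/(5 + J)
D = -1 (D = -2 + (10 - 9) = -2 + 1 = -1)
G = 25 (G = -25/(-1) = -25*(-1) = 25)
G*(B(-2, 6)*W(3)) = 25*(((-2 - 2)/(5 + 6))*(-2*3)) = 25*((-4/11)*(-6)) = 25*(((1/11)*(-4))*(-6)) = 25*(-4/11*(-6)) = 25*(24/11) = 600/11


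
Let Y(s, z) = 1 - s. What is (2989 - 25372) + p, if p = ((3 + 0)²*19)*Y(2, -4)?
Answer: -22554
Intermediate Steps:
p = -171 (p = ((3 + 0)²*19)*(1 - 1*2) = (3²*19)*(1 - 2) = (9*19)*(-1) = 171*(-1) = -171)
(2989 - 25372) + p = (2989 - 25372) - 171 = -22383 - 171 = -22554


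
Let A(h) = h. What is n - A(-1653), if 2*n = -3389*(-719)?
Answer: 2439997/2 ≈ 1.2200e+6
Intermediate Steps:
n = 2436691/2 (n = (-3389*(-719))/2 = (½)*2436691 = 2436691/2 ≈ 1.2183e+6)
n - A(-1653) = 2436691/2 - 1*(-1653) = 2436691/2 + 1653 = 2439997/2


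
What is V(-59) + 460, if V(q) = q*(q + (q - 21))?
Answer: 8661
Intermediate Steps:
V(q) = q*(-21 + 2*q) (V(q) = q*(q + (-21 + q)) = q*(-21 + 2*q))
V(-59) + 460 = -59*(-21 + 2*(-59)) + 460 = -59*(-21 - 118) + 460 = -59*(-139) + 460 = 8201 + 460 = 8661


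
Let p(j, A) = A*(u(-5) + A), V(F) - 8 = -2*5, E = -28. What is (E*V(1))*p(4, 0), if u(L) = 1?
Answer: 0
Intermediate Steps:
V(F) = -2 (V(F) = 8 - 2*5 = 8 - 10 = -2)
p(j, A) = A*(1 + A)
(E*V(1))*p(4, 0) = (-28*(-2))*(0*(1 + 0)) = 56*(0*1) = 56*0 = 0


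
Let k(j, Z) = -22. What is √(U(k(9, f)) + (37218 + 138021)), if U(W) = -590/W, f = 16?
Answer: 2*√5301791/11 ≈ 418.65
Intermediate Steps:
√(U(k(9, f)) + (37218 + 138021)) = √(-590/(-22) + (37218 + 138021)) = √(-590*(-1/22) + 175239) = √(295/11 + 175239) = √(1927924/11) = 2*√5301791/11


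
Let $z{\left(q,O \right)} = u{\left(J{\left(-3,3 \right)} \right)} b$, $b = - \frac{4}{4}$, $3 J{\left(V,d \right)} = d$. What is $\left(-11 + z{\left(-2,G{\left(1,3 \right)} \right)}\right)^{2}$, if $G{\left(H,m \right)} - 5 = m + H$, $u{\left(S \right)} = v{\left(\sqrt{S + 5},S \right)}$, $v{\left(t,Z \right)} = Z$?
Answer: $144$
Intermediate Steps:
$J{\left(V,d \right)} = \frac{d}{3}$
$u{\left(S \right)} = S$
$b = -1$ ($b = \left(-4\right) \frac{1}{4} = -1$)
$G{\left(H,m \right)} = 5 + H + m$ ($G{\left(H,m \right)} = 5 + \left(m + H\right) = 5 + \left(H + m\right) = 5 + H + m$)
$z{\left(q,O \right)} = -1$ ($z{\left(q,O \right)} = \frac{1}{3} \cdot 3 \left(-1\right) = 1 \left(-1\right) = -1$)
$\left(-11 + z{\left(-2,G{\left(1,3 \right)} \right)}\right)^{2} = \left(-11 - 1\right)^{2} = \left(-12\right)^{2} = 144$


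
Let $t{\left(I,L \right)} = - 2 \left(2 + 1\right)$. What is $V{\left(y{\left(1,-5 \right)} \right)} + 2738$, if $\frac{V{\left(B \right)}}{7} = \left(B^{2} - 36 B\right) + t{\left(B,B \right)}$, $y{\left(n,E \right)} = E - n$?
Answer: $4460$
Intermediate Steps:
$t{\left(I,L \right)} = -6$ ($t{\left(I,L \right)} = \left(-2\right) 3 = -6$)
$V{\left(B \right)} = -42 - 252 B + 7 B^{2}$ ($V{\left(B \right)} = 7 \left(\left(B^{2} - 36 B\right) - 6\right) = 7 \left(-6 + B^{2} - 36 B\right) = -42 - 252 B + 7 B^{2}$)
$V{\left(y{\left(1,-5 \right)} \right)} + 2738 = \left(-42 - 252 \left(-5 - 1\right) + 7 \left(-5 - 1\right)^{2}\right) + 2738 = \left(-42 - -1512 + 7 \left(-6\right)^{2}\right) + 2738 = \left(-42 + 1512 + 7 \cdot 36\right) + 2738 = \left(-42 + 1512 + 252\right) + 2738 = 1722 + 2738 = 4460$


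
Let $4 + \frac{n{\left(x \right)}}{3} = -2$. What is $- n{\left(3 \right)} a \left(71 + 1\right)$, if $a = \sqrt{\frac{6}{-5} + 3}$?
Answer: $\frac{3888 \sqrt{5}}{5} \approx 1738.8$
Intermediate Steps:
$a = \frac{3 \sqrt{5}}{5}$ ($a = \sqrt{6 \left(- \frac{1}{5}\right) + 3} = \sqrt{- \frac{6}{5} + 3} = \sqrt{\frac{9}{5}} = \frac{3 \sqrt{5}}{5} \approx 1.3416$)
$n{\left(x \right)} = -18$ ($n{\left(x \right)} = -12 + 3 \left(-2\right) = -12 - 6 = -18$)
$- n{\left(3 \right)} a \left(71 + 1\right) = \left(-1\right) \left(-18\right) \frac{3 \sqrt{5}}{5} \left(71 + 1\right) = 18 \frac{3 \sqrt{5}}{5} \cdot 72 = \frac{54 \sqrt{5}}{5} \cdot 72 = \frac{3888 \sqrt{5}}{5}$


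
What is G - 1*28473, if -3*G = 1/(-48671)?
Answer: -4157428148/146013 ≈ -28473.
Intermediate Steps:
G = 1/146013 (G = -⅓/(-48671) = -⅓*(-1/48671) = 1/146013 ≈ 6.8487e-6)
G - 1*28473 = 1/146013 - 1*28473 = 1/146013 - 28473 = -4157428148/146013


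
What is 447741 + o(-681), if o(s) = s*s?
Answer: 911502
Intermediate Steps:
o(s) = s**2
447741 + o(-681) = 447741 + (-681)**2 = 447741 + 463761 = 911502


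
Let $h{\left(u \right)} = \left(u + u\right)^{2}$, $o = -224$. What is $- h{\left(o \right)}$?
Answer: $-200704$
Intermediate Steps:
$h{\left(u \right)} = 4 u^{2}$ ($h{\left(u \right)} = \left(2 u\right)^{2} = 4 u^{2}$)
$- h{\left(o \right)} = - 4 \left(-224\right)^{2} = - 4 \cdot 50176 = \left(-1\right) 200704 = -200704$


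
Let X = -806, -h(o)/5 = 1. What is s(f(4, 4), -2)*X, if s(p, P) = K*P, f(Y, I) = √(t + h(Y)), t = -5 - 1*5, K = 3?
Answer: 4836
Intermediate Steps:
h(o) = -5 (h(o) = -5*1 = -5)
t = -10 (t = -5 - 5 = -10)
f(Y, I) = I*√15 (f(Y, I) = √(-10 - 5) = √(-15) = I*√15)
s(p, P) = 3*P
s(f(4, 4), -2)*X = (3*(-2))*(-806) = -6*(-806) = 4836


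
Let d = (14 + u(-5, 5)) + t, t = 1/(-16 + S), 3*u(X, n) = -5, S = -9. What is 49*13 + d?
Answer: 48697/75 ≈ 649.29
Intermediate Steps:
u(X, n) = -5/3 (u(X, n) = (1/3)*(-5) = -5/3)
t = -1/25 (t = 1/(-16 - 9) = 1/(-25) = -1/25 ≈ -0.040000)
d = 922/75 (d = (14 - 5/3) - 1/25 = 37/3 - 1/25 = 922/75 ≈ 12.293)
49*13 + d = 49*13 + 922/75 = 637 + 922/75 = 48697/75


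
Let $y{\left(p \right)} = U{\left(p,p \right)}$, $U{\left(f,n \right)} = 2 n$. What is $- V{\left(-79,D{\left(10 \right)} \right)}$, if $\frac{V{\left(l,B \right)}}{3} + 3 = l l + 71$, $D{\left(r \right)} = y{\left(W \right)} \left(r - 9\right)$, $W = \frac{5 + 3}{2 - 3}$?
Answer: $-18927$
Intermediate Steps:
$W = -8$ ($W = \frac{8}{-1} = 8 \left(-1\right) = -8$)
$y{\left(p \right)} = 2 p$
$D{\left(r \right)} = 144 - 16 r$ ($D{\left(r \right)} = 2 \left(-8\right) \left(r - 9\right) = - 16 \left(-9 + r\right) = 144 - 16 r$)
$V{\left(l,B \right)} = 204 + 3 l^{2}$ ($V{\left(l,B \right)} = -9 + 3 \left(l l + 71\right) = -9 + 3 \left(l^{2} + 71\right) = -9 + 3 \left(71 + l^{2}\right) = -9 + \left(213 + 3 l^{2}\right) = 204 + 3 l^{2}$)
$- V{\left(-79,D{\left(10 \right)} \right)} = - (204 + 3 \left(-79\right)^{2}) = - (204 + 3 \cdot 6241) = - (204 + 18723) = \left(-1\right) 18927 = -18927$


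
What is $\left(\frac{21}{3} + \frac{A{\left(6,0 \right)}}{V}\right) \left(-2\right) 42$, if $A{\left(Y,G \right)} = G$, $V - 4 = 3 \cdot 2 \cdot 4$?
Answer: $-588$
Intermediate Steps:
$V = 28$ ($V = 4 + 3 \cdot 2 \cdot 4 = 4 + 3 \cdot 8 = 4 + 24 = 28$)
$\left(\frac{21}{3} + \frac{A{\left(6,0 \right)}}{V}\right) \left(-2\right) 42 = \left(\frac{21}{3} + \frac{0}{28}\right) \left(-2\right) 42 = \left(21 \cdot \frac{1}{3} + 0 \cdot \frac{1}{28}\right) \left(-2\right) 42 = \left(7 + 0\right) \left(-2\right) 42 = 7 \left(-2\right) 42 = \left(-14\right) 42 = -588$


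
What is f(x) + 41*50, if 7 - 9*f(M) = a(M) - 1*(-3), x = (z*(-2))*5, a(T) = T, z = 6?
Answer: 18514/9 ≈ 2057.1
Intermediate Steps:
x = -60 (x = (6*(-2))*5 = -12*5 = -60)
f(M) = 4/9 - M/9 (f(M) = 7/9 - (M - 1*(-3))/9 = 7/9 - (M + 3)/9 = 7/9 - (3 + M)/9 = 7/9 + (-1/3 - M/9) = 4/9 - M/9)
f(x) + 41*50 = (4/9 - 1/9*(-60)) + 41*50 = (4/9 + 20/3) + 2050 = 64/9 + 2050 = 18514/9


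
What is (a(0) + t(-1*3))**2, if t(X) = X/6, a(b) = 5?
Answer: 81/4 ≈ 20.250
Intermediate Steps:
t(X) = X/6 (t(X) = X*(1/6) = X/6)
(a(0) + t(-1*3))**2 = (5 + (-1*3)/6)**2 = (5 + (1/6)*(-3))**2 = (5 - 1/2)**2 = (9/2)**2 = 81/4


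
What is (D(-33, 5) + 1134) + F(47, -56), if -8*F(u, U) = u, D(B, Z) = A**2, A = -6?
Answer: 9313/8 ≈ 1164.1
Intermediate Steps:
D(B, Z) = 36 (D(B, Z) = (-6)**2 = 36)
F(u, U) = -u/8
(D(-33, 5) + 1134) + F(47, -56) = (36 + 1134) - 1/8*47 = 1170 - 47/8 = 9313/8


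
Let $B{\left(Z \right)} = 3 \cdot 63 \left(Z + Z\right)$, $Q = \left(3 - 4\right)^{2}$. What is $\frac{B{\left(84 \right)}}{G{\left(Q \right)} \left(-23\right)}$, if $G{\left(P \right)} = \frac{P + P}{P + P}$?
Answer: $- \frac{31752}{23} \approx -1380.5$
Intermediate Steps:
$Q = 1$ ($Q = \left(-1\right)^{2} = 1$)
$B{\left(Z \right)} = 378 Z$ ($B{\left(Z \right)} = 189 \cdot 2 Z = 378 Z$)
$G{\left(P \right)} = 1$ ($G{\left(P \right)} = \frac{2 P}{2 P} = 2 P \frac{1}{2 P} = 1$)
$\frac{B{\left(84 \right)}}{G{\left(Q \right)} \left(-23\right)} = \frac{378 \cdot 84}{1 \left(-23\right)} = \frac{31752}{-23} = 31752 \left(- \frac{1}{23}\right) = - \frac{31752}{23}$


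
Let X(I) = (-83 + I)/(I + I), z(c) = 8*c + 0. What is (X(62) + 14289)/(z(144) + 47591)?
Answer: 1771815/6044132 ≈ 0.29315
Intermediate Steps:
z(c) = 8*c
X(I) = (-83 + I)/(2*I) (X(I) = (-83 + I)/((2*I)) = (-83 + I)*(1/(2*I)) = (-83 + I)/(2*I))
(X(62) + 14289)/(z(144) + 47591) = ((½)*(-83 + 62)/62 + 14289)/(8*144 + 47591) = ((½)*(1/62)*(-21) + 14289)/(1152 + 47591) = (-21/124 + 14289)/48743 = (1771815/124)*(1/48743) = 1771815/6044132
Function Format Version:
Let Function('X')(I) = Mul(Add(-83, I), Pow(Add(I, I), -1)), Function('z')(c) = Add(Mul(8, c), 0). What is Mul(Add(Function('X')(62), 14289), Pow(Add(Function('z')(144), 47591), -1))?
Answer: Rational(1771815, 6044132) ≈ 0.29315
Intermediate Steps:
Function('z')(c) = Mul(8, c)
Function('X')(I) = Mul(Rational(1, 2), Pow(I, -1), Add(-83, I)) (Function('X')(I) = Mul(Add(-83, I), Pow(Mul(2, I), -1)) = Mul(Add(-83, I), Mul(Rational(1, 2), Pow(I, -1))) = Mul(Rational(1, 2), Pow(I, -1), Add(-83, I)))
Mul(Add(Function('X')(62), 14289), Pow(Add(Function('z')(144), 47591), -1)) = Mul(Add(Mul(Rational(1, 2), Pow(62, -1), Add(-83, 62)), 14289), Pow(Add(Mul(8, 144), 47591), -1)) = Mul(Add(Mul(Rational(1, 2), Rational(1, 62), -21), 14289), Pow(Add(1152, 47591), -1)) = Mul(Add(Rational(-21, 124), 14289), Pow(48743, -1)) = Mul(Rational(1771815, 124), Rational(1, 48743)) = Rational(1771815, 6044132)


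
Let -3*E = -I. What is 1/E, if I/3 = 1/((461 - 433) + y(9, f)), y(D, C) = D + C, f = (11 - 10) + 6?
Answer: 44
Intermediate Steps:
f = 7 (f = 1 + 6 = 7)
y(D, C) = C + D
I = 3/44 (I = 3/((461 - 433) + (7 + 9)) = 3/(28 + 16) = 3/44 ≈ 0.068182)
E = 1/44 (E = -(-1)*3/(3*44) = -1/3*(-3/44) = 1/44 ≈ 0.022727)
1/E = 1/(1/44) = 44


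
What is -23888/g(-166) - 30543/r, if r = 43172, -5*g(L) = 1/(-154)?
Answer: -794095437263/43172 ≈ -1.8394e+7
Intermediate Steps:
g(L) = 1/770 (g(L) = -1/5/(-154) = -1/5*(-1/154) = 1/770)
-23888/g(-166) - 30543/r = -23888/1/770 - 30543/43172 = -23888*770 - 30543*1/43172 = -18393760 - 30543/43172 = -794095437263/43172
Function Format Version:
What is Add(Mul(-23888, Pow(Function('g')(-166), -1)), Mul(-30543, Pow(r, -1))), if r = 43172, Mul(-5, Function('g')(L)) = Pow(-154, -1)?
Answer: Rational(-794095437263, 43172) ≈ -1.8394e+7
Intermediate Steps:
Function('g')(L) = Rational(1, 770) (Function('g')(L) = Mul(Rational(-1, 5), Pow(-154, -1)) = Mul(Rational(-1, 5), Rational(-1, 154)) = Rational(1, 770))
Add(Mul(-23888, Pow(Function('g')(-166), -1)), Mul(-30543, Pow(r, -1))) = Add(Mul(-23888, Pow(Rational(1, 770), -1)), Mul(-30543, Pow(43172, -1))) = Add(Mul(-23888, 770), Mul(-30543, Rational(1, 43172))) = Add(-18393760, Rational(-30543, 43172)) = Rational(-794095437263, 43172)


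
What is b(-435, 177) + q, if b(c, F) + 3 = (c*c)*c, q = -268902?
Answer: -82581780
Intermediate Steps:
b(c, F) = -3 + c**3 (b(c, F) = -3 + (c*c)*c = -3 + c**2*c = -3 + c**3)
b(-435, 177) + q = (-3 + (-435)**3) - 268902 = (-3 - 82312875) - 268902 = -82312878 - 268902 = -82581780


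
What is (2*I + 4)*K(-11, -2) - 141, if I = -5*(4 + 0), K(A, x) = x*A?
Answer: -933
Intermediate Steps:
K(A, x) = A*x
I = -20 (I = -5*4 = -20)
(2*I + 4)*K(-11, -2) - 141 = (2*(-20) + 4)*(-11*(-2)) - 141 = (-40 + 4)*22 - 141 = -36*22 - 141 = -792 - 141 = -933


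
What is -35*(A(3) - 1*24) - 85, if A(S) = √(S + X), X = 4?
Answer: 755 - 35*√7 ≈ 662.40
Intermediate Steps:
A(S) = √(4 + S) (A(S) = √(S + 4) = √(4 + S))
-35*(A(3) - 1*24) - 85 = -35*(√(4 + 3) - 1*24) - 85 = -35*(√7 - 24) - 85 = -35*(-24 + √7) - 85 = (840 - 35*√7) - 85 = 755 - 35*√7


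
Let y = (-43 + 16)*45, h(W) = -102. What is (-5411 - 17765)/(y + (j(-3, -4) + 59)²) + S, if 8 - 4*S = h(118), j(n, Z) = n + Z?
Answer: 35543/2978 ≈ 11.935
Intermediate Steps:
y = -1215 (y = -27*45 = -1215)
j(n, Z) = Z + n
S = 55/2 (S = 2 - ¼*(-102) = 2 + 51/2 = 55/2 ≈ 27.500)
(-5411 - 17765)/(y + (j(-3, -4) + 59)²) + S = (-5411 - 17765)/(-1215 + ((-4 - 3) + 59)²) + 55/2 = -23176/(-1215 + (-7 + 59)²) + 55/2 = -23176/(-1215 + 52²) + 55/2 = -23176/(-1215 + 2704) + 55/2 = -23176/1489 + 55/2 = 35543/2978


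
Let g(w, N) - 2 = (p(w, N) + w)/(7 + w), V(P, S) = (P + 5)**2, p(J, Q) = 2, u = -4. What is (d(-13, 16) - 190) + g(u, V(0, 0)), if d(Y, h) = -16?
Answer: -614/3 ≈ -204.67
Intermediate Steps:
V(P, S) = (5 + P)**2
g(w, N) = 2 + (2 + w)/(7 + w)
(d(-13, 16) - 190) + g(u, V(0, 0)) = (-16 - 190) + (16 + 3*(-4))/(7 - 4) = -206 + (16 - 12)/3 = -206 + (1/3)*4 = -206 + 4/3 = -614/3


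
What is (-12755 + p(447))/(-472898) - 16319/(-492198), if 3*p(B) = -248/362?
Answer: 211096081958/3510788367877 ≈ 0.060128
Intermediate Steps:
p(B) = -124/543 (p(B) = (-248/362)/3 = (-248*1/362)/3 = (⅓)*(-124/181) = -124/543)
(-12755 + p(447))/(-472898) - 16319/(-492198) = (-12755 - 124/543)/(-472898) - 16319/(-492198) = -6926089/543*(-1/472898) - 16319*(-1/492198) = 6926089/256783614 + 16319/492198 = 211096081958/3510788367877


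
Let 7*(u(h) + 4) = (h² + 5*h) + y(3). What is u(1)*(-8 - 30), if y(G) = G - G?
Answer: 836/7 ≈ 119.43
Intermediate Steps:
y(G) = 0
u(h) = -4 + h²/7 + 5*h/7 (u(h) = -4 + ((h² + 5*h) + 0)/7 = -4 + (h² + 5*h)/7 = -4 + (h²/7 + 5*h/7) = -4 + h²/7 + 5*h/7)
u(1)*(-8 - 30) = (-4 + (⅐)*1² + (5/7)*1)*(-8 - 30) = (-4 + (⅐)*1 + 5/7)*(-38) = (-4 + ⅐ + 5/7)*(-38) = -22/7*(-38) = 836/7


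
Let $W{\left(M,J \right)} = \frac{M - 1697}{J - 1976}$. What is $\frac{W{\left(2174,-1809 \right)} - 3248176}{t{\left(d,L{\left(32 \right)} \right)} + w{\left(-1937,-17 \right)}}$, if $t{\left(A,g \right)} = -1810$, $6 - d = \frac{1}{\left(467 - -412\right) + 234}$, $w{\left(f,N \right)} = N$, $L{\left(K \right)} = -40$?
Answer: $\frac{12294346637}{6915195} \approx 1777.9$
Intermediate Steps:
$d = \frac{6677}{1113}$ ($d = 6 - \frac{1}{\left(467 - -412\right) + 234} = 6 - \frac{1}{\left(467 + 412\right) + 234} = 6 - \frac{1}{879 + 234} = 6 - \frac{1}{1113} = \frac{6677}{1113} \approx 5.9991$)
$W{\left(M,J \right)} = \frac{-1697 + M}{-1976 + J}$
$\frac{W{\left(2174,-1809 \right)} - 3248176}{t{\left(d,L{\left(32 \right)} \right)} + w{\left(-1937,-17 \right)}} = \frac{\frac{-1697 + 2174}{-1976 - 1809} - 3248176}{-1810 - 17} = \frac{\frac{1}{-3785} \cdot 477 - 3248176}{-1827} = \left(\left(- \frac{1}{3785}\right) 477 - 3248176\right) \left(- \frac{1}{1827}\right) = \left(- \frac{477}{3785} - 3248176\right) \left(- \frac{1}{1827}\right) = \left(- \frac{12294346637}{3785}\right) \left(- \frac{1}{1827}\right) = \frac{12294346637}{6915195}$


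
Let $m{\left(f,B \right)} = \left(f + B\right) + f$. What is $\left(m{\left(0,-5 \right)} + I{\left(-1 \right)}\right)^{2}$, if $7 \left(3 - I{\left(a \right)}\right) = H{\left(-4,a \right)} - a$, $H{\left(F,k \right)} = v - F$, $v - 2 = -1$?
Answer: $\frac{400}{49} \approx 8.1633$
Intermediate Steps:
$v = 1$ ($v = 2 - 1 = 1$)
$H{\left(F,k \right)} = 1 - F$
$m{\left(f,B \right)} = B + 2 f$ ($m{\left(f,B \right)} = \left(B + f\right) + f = B + 2 f$)
$I{\left(a \right)} = \frac{16}{7} + \frac{a}{7}$ ($I{\left(a \right)} = 3 - \frac{\left(1 - -4\right) - a}{7} = 3 - \frac{\left(1 + 4\right) - a}{7} = 3 - \frac{5 - a}{7} = 3 + \left(- \frac{5}{7} + \frac{a}{7}\right) = \frac{16}{7} + \frac{a}{7}$)
$\left(m{\left(0,-5 \right)} + I{\left(-1 \right)}\right)^{2} = \left(\left(-5 + 2 \cdot 0\right) + \left(\frac{16}{7} + \frac{1}{7} \left(-1\right)\right)\right)^{2} = \left(\left(-5 + 0\right) + \left(\frac{16}{7} - \frac{1}{7}\right)\right)^{2} = \left(-5 + \frac{15}{7}\right)^{2} = \left(- \frac{20}{7}\right)^{2} = \frac{400}{49}$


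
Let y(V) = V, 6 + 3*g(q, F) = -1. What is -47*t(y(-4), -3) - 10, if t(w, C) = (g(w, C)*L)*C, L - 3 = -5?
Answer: 648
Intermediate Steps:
g(q, F) = -7/3 (g(q, F) = -2 + (⅓)*(-1) = -2 - ⅓ = -7/3)
L = -2 (L = 3 - 5 = -2)
t(w, C) = 14*C/3 (t(w, C) = (-7/3*(-2))*C = 14*C/3)
-47*t(y(-4), -3) - 10 = -658*(-3)/3 - 10 = -47*(-14) - 10 = 658 - 10 = 648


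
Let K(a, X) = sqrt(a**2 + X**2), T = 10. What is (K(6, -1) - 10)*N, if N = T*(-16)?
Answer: 1600 - 160*sqrt(37) ≈ 626.76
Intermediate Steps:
N = -160 (N = 10*(-16) = -160)
K(a, X) = sqrt(X**2 + a**2)
(K(6, -1) - 10)*N = (sqrt((-1)**2 + 6**2) - 10)*(-160) = (sqrt(1 + 36) - 10)*(-160) = (sqrt(37) - 10)*(-160) = (-10 + sqrt(37))*(-160) = 1600 - 160*sqrt(37)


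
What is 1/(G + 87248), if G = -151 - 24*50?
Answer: 1/85897 ≈ 1.1642e-5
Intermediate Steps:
G = -1351 (G = -151 - 1200 = -1351)
1/(G + 87248) = 1/(-1351 + 87248) = 1/85897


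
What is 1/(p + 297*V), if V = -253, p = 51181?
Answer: -1/23960 ≈ -4.1736e-5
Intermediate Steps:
1/(p + 297*V) = 1/(51181 + 297*(-253)) = 1/(51181 - 75141) = 1/(-23960) = -1/23960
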